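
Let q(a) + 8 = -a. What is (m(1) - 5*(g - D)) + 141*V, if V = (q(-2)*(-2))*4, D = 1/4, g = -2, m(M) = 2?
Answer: 27125/4 ≈ 6781.3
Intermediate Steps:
D = ¼ ≈ 0.25000
q(a) = -8 - a
V = 48 (V = ((-8 - 1*(-2))*(-2))*4 = ((-8 + 2)*(-2))*4 = -6*(-2)*4 = 12*4 = 48)
(m(1) - 5*(g - D)) + 141*V = (2 - 5*(-2 - 1*¼)) + 141*48 = (2 - 5*(-2 - ¼)) + 6768 = (2 - 5*(-9/4)) + 6768 = (2 + 45/4) + 6768 = 53/4 + 6768 = 27125/4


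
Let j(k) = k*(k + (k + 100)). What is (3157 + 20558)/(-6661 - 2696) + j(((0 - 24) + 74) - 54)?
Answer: -1155697/3119 ≈ -370.53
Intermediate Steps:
j(k) = k*(100 + 2*k) (j(k) = k*(k + (100 + k)) = k*(100 + 2*k))
(3157 + 20558)/(-6661 - 2696) + j(((0 - 24) + 74) - 54) = (3157 + 20558)/(-6661 - 2696) + 2*(((0 - 24) + 74) - 54)*(50 + (((0 - 24) + 74) - 54)) = 23715/(-9357) + 2*((-24 + 74) - 54)*(50 + ((-24 + 74) - 54)) = 23715*(-1/9357) + 2*(50 - 54)*(50 + (50 - 54)) = -7905/3119 + 2*(-4)*(50 - 4) = -7905/3119 + 2*(-4)*46 = -7905/3119 - 368 = -1155697/3119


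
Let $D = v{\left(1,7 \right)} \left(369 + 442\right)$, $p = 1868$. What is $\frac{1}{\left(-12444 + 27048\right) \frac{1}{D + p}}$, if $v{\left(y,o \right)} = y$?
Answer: $\frac{893}{4868} \approx 0.18344$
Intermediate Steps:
$D = 811$ ($D = 1 \left(369 + 442\right) = 1 \cdot 811 = 811$)
$\frac{1}{\left(-12444 + 27048\right) \frac{1}{D + p}} = \frac{1}{\left(-12444 + 27048\right) \frac{1}{811 + 1868}} = \frac{1}{14604 \cdot \frac{1}{2679}} = \frac{1}{\frac{4868}{893}} = \frac{893}{4868}$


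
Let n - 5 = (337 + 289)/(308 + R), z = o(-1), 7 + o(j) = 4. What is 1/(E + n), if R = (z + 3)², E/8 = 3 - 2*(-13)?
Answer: 154/36811 ≈ 0.0041835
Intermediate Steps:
o(j) = -3 (o(j) = -7 + 4 = -3)
z = -3
E = 232 (E = 8*(3 - 2*(-13)) = 8*(3 + 26) = 8*29 = 232)
R = 0 (R = (-3 + 3)² = 0² = 0)
n = 1083/154 (n = 5 + (337 + 289)/(308 + 0) = 5 + 626/308 = 5 + 626*(1/308) = 5 + 313/154 = 1083/154 ≈ 7.0325)
1/(E + n) = 1/(232 + 1083/154) = 1/(36811/154) = 154/36811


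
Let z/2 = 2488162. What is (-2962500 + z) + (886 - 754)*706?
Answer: 2107016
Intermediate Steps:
z = 4976324 (z = 2*2488162 = 4976324)
(-2962500 + z) + (886 - 754)*706 = (-2962500 + 4976324) + (886 - 754)*706 = 2013824 + 132*706 = 2013824 + 93192 = 2107016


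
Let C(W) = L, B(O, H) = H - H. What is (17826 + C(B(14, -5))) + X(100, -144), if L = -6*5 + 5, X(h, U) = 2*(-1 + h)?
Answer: 17999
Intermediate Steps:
B(O, H) = 0
X(h, U) = -2 + 2*h
L = -25 (L = -30 + 5 = -25)
C(W) = -25
(17826 + C(B(14, -5))) + X(100, -144) = (17826 - 25) + (-2 + 2*100) = 17801 + (-2 + 200) = 17801 + 198 = 17999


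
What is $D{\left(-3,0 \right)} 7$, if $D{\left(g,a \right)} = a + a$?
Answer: $0$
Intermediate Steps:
$D{\left(g,a \right)} = 2 a$
$D{\left(-3,0 \right)} 7 = 2 \cdot 0 \cdot 7 = 0 \cdot 7 = 0$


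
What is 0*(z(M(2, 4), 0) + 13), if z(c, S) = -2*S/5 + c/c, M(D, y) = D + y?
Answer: 0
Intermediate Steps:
z(c, S) = 1 - 2*S/5 (z(c, S) = -2*S/5 + 1 = 1 - 2*S/5)
0*(z(M(2, 4), 0) + 13) = 0*((1 - ⅖*0) + 13) = 0*((1 + 0) + 13) = 0*(1 + 13) = 0*14 = 0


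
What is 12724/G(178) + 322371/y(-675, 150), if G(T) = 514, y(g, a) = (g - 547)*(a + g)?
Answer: 198304307/7851350 ≈ 25.257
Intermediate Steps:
y(g, a) = (-547 + g)*(a + g)
12724/G(178) + 322371/y(-675, 150) = 12724/514 + 322371/((-675)² - 547*150 - 547*(-675) + 150*(-675)) = 12724*(1/514) + 322371/(455625 - 82050 + 369225 - 101250) = 6362/257 + 322371/641550 = 6362/257 + 322371*(1/641550) = 6362/257 + 15351/30550 = 198304307/7851350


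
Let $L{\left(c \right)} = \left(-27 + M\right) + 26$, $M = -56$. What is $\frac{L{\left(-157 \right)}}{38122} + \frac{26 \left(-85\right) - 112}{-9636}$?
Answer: $\frac{3665418}{15305983} \approx 0.23948$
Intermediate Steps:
$L{\left(c \right)} = -57$ ($L{\left(c \right)} = \left(-27 - 56\right) + 26 = -83 + 26 = -57$)
$\frac{L{\left(-157 \right)}}{38122} + \frac{26 \left(-85\right) - 112}{-9636} = - \frac{57}{38122} + \frac{26 \left(-85\right) - 112}{-9636} = \left(-57\right) \frac{1}{38122} + \left(-2210 - 112\right) \left(- \frac{1}{9636}\right) = - \frac{57}{38122} - - \frac{387}{1606} = - \frac{57}{38122} + \frac{387}{1606} = \frac{3665418}{15305983}$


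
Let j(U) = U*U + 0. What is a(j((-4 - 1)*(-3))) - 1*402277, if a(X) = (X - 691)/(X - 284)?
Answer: -23733877/59 ≈ -4.0227e+5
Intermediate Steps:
j(U) = U**2 (j(U) = U**2 + 0 = U**2)
a(X) = (-691 + X)/(-284 + X)
a(j((-4 - 1)*(-3))) - 1*402277 = (-691 + ((-4 - 1)*(-3))**2)/(-284 + ((-4 - 1)*(-3))**2) - 1*402277 = (-691 + (-5*(-3))**2)/(-284 + (-5*(-3))**2) - 402277 = (-691 + 15**2)/(-284 + 15**2) - 402277 = (-691 + 225)/(-284 + 225) - 402277 = -466/(-59) - 402277 = -1/59*(-466) - 402277 = 466/59 - 402277 = -23733877/59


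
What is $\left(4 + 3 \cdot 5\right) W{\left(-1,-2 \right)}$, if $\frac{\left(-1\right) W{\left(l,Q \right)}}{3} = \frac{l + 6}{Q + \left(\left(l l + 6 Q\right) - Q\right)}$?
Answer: $\frac{285}{11} \approx 25.909$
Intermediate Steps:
$W{\left(l,Q \right)} = - \frac{3 \left(6 + l\right)}{l^{2} + 6 Q}$ ($W{\left(l,Q \right)} = - 3 \frac{l + 6}{Q + \left(\left(l l + 6 Q\right) - Q\right)} = - 3 \frac{6 + l}{Q + \left(\left(l^{2} + 6 Q\right) - Q\right)} = - 3 \frac{6 + l}{Q + \left(l^{2} + 5 Q\right)} = - 3 \frac{6 + l}{l^{2} + 6 Q} = - \frac{3 \left(6 + l\right)}{l^{2} + 6 Q}$)
$\left(4 + 3 \cdot 5\right) W{\left(-1,-2 \right)} = \left(4 + 3 \cdot 5\right) \frac{3 \left(-6 - -1\right)}{\left(-1\right)^{2} + 6 \left(-2\right)} = \left(4 + 15\right) \frac{3 \left(-6 + 1\right)}{1 - 12} = 19 \cdot 3 \frac{1}{-11} \left(-5\right) = 19 \cdot 3 \left(- \frac{1}{11}\right) \left(-5\right) = 19 \cdot \frac{15}{11} = \frac{285}{11}$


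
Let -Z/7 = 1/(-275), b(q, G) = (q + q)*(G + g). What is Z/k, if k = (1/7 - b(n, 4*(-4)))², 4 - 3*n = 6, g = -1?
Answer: 3087/61525475 ≈ 5.0174e-5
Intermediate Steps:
n = -⅔ (n = 4/3 - ⅓*6 = 4/3 - 2 = -⅔ ≈ -0.66667)
b(q, G) = 2*q*(-1 + G) (b(q, G) = (q + q)*(G - 1) = (2*q)*(-1 + G) = 2*q*(-1 + G))
Z = 7/275 (Z = -7/(-275) = -7*(-1/275) = 7/275 ≈ 0.025455)
k = 223729/441 (k = (1/7 - 2*(-2)*(-1 + 4*(-4))/3)² = (⅐ - 2*(-2)*(-1 - 16)/3)² = (⅐ - 2*(-2)*(-17)/3)² = (⅐ - 1*68/3)² = (⅐ - 68/3)² = (-473/21)² = 223729/441 ≈ 507.32)
Z/k = 7/(275*(223729/441)) = (7/275)*(441/223729) = 3087/61525475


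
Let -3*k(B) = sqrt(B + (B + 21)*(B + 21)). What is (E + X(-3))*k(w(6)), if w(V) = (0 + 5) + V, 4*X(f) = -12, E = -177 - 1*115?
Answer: 295*sqrt(115) ≈ 3163.5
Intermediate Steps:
E = -292 (E = -177 - 115 = -292)
X(f) = -3 (X(f) = (1/4)*(-12) = -3)
w(V) = 5 + V
k(B) = -sqrt(B + (21 + B)**2)/3 (k(B) = -sqrt(B + (B + 21)*(B + 21))/3 = -sqrt(B + (21 + B)*(21 + B))/3 = -sqrt(B + (21 + B)**2)/3)
(E + X(-3))*k(w(6)) = (-292 - 3)*(-sqrt((5 + 6) + (21 + (5 + 6))**2)/3) = -(-295)*sqrt(11 + (21 + 11)**2)/3 = -(-295)*sqrt(11 + 32**2)/3 = -(-295)*sqrt(11 + 1024)/3 = -(-295)*sqrt(1035)/3 = -(-295)*3*sqrt(115)/3 = -(-295)*sqrt(115) = 295*sqrt(115)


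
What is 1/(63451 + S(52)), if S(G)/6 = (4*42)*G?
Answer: 1/115867 ≈ 8.6306e-6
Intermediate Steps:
S(G) = 1008*G (S(G) = 6*((4*42)*G) = 6*(168*G) = 1008*G)
1/(63451 + S(52)) = 1/(63451 + 1008*52) = 1/(63451 + 52416) = 1/115867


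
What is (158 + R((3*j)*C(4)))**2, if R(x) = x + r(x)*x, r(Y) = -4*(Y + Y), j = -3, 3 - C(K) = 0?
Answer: 32501401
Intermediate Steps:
C(K) = 3 (C(K) = 3 - 1*0 = 3 + 0 = 3)
r(Y) = -8*Y
R(x) = x - 8*x**2 (R(x) = x + (-8*x)*x = x - 8*x**2)
(158 + R((3*j)*C(4)))**2 = (158 + ((3*(-3))*3)*(1 - 8*3*(-3)*3))**2 = (158 + (-9*3)*(1 - (-72)*3))**2 = (158 - 27*(1 - 8*(-27)))**2 = (158 - 27*(1 + 216))**2 = (158 - 27*217)**2 = (158 - 5859)**2 = (-5701)**2 = 32501401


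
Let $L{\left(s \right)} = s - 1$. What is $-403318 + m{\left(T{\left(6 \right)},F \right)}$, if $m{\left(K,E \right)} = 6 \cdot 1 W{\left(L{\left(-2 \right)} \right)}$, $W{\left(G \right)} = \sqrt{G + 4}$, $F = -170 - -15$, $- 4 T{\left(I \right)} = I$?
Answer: $-403312$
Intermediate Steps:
$T{\left(I \right)} = - \frac{I}{4}$
$F = -155$ ($F = -170 + 15 = -155$)
$L{\left(s \right)} = -1 + s$ ($L{\left(s \right)} = s - 1 = -1 + s$)
$W{\left(G \right)} = \sqrt{4 + G}$
$m{\left(K,E \right)} = 6$ ($m{\left(K,E \right)} = 6 \cdot 1 \sqrt{4 - 3} = 6 \sqrt{4 - 3} = 6 \sqrt{1} = 6 \cdot 1 = 6$)
$-403318 + m{\left(T{\left(6 \right)},F \right)} = -403318 + 6 = -403312$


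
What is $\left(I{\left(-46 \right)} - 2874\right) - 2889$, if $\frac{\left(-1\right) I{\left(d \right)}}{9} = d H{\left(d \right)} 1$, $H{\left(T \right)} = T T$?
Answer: $870261$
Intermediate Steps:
$H{\left(T \right)} = T^{2}$
$I{\left(d \right)} = - 9 d^{3}$ ($I{\left(d \right)} = - 9 d d^{2} \cdot 1 = - 9 d^{3} \cdot 1 = - 9 d^{3}$)
$\left(I{\left(-46 \right)} - 2874\right) - 2889 = \left(- 9 \left(-46\right)^{3} - 2874\right) - 2889 = \left(\left(-9\right) \left(-97336\right) - 2874\right) - 2889 = \left(876024 - 2874\right) - 2889 = 873150 - 2889 = 870261$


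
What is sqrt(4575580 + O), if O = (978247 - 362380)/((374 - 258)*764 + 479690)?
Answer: sqrt(164202761194227102)/189438 ≈ 2139.1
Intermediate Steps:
O = 205289/189438 (O = 615867/(116*764 + 479690) = 615867/(88624 + 479690) = 615867/568314 = 615867*(1/568314) = 205289/189438 ≈ 1.0837)
sqrt(4575580 + O) = sqrt(4575580 + 205289/189438) = sqrt(866788929329/189438) = sqrt(164202761194227102)/189438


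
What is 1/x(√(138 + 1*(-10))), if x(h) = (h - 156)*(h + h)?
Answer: -1/48416 - 39*√2/193664 ≈ -0.00030545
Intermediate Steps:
x(h) = 2*h*(-156 + h) (x(h) = (-156 + h)*(2*h) = 2*h*(-156 + h))
1/x(√(138 + 1*(-10))) = 1/(2*√(138 + 1*(-10))*(-156 + √(138 + 1*(-10)))) = 1/(2*√(138 - 10)*(-156 + √(138 - 10))) = 1/(2*√128*(-156 + √128)) = 1/(2*(8*√2)*(-156 + 8*√2)) = 1/(16*√2*(-156 + 8*√2)) = √2/(32*(-156 + 8*√2))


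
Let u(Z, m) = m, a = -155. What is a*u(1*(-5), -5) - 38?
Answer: 737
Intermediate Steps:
a*u(1*(-5), -5) - 38 = -155*(-5) - 38 = 775 - 38 = 737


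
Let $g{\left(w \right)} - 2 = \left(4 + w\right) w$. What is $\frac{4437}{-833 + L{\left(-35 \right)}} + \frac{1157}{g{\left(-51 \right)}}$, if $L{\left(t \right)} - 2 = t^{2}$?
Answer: $\frac{11100221}{945206} \approx 11.744$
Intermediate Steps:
$L{\left(t \right)} = 2 + t^{2}$
$g{\left(w \right)} = 2 + w \left(4 + w\right)$ ($g{\left(w \right)} = 2 + \left(4 + w\right) w = 2 + w \left(4 + w\right)$)
$\frac{4437}{-833 + L{\left(-35 \right)}} + \frac{1157}{g{\left(-51 \right)}} = \frac{4437}{-833 + \left(2 + \left(-35\right)^{2}\right)} + \frac{1157}{2 + \left(-51\right)^{2} + 4 \left(-51\right)} = \frac{4437}{-833 + \left(2 + 1225\right)} + \frac{1157}{2 + 2601 - 204} = \frac{4437}{-833 + 1227} + \frac{1157}{2399} = \frac{4437}{394} + 1157 \cdot \frac{1}{2399} = 4437 \cdot \frac{1}{394} + \frac{1157}{2399} = \frac{4437}{394} + \frac{1157}{2399} = \frac{11100221}{945206}$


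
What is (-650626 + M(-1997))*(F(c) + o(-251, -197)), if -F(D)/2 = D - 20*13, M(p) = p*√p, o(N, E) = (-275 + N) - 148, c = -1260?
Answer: -1539381116 - 4724902*I*√1997 ≈ -1.5394e+9 - 2.1115e+8*I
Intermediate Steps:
o(N, E) = -423 + N
M(p) = p^(3/2)
F(D) = 520 - 2*D (F(D) = -2*(D - 20*13) = -2*(D - 260) = -2*(-260 + D) = 520 - 2*D)
(-650626 + M(-1997))*(F(c) + o(-251, -197)) = (-650626 + (-1997)^(3/2))*((520 - 2*(-1260)) + (-423 - 251)) = (-650626 - 1997*I*√1997)*((520 + 2520) - 674) = (-650626 - 1997*I*√1997)*(3040 - 674) = (-650626 - 1997*I*√1997)*2366 = -1539381116 - 4724902*I*√1997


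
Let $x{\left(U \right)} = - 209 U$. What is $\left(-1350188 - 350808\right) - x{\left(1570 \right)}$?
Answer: $-1372866$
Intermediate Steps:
$\left(-1350188 - 350808\right) - x{\left(1570 \right)} = \left(-1350188 - 350808\right) - \left(-209\right) 1570 = -1700996 - -328130 = -1700996 + 328130 = -1372866$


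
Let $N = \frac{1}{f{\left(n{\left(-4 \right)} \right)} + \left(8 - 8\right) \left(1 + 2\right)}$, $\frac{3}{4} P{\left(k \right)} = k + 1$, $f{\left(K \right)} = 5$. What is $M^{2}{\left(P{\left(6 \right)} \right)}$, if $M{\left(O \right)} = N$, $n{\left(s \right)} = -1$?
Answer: $\frac{1}{25} \approx 0.04$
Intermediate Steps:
$P{\left(k \right)} = \frac{4}{3} + \frac{4 k}{3}$ ($P{\left(k \right)} = \frac{4 \left(k + 1\right)}{3} = \frac{4 \left(1 + k\right)}{3} = \frac{4}{3} + \frac{4 k}{3}$)
$N = \frac{1}{5}$ ($N = \frac{1}{5 + \left(8 - 8\right) \left(1 + 2\right)} = \frac{1}{5 + 0 \cdot 3} = \frac{1}{5 + 0} = \frac{1}{5} \approx 0.2$)
$M{\left(O \right)} = \frac{1}{5}$
$M^{2}{\left(P{\left(6 \right)} \right)} = \left(\frac{1}{5}\right)^{2} = \frac{1}{25}$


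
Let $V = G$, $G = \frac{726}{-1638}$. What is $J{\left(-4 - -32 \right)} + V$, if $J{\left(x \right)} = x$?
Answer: $\frac{7523}{273} \approx 27.557$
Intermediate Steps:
$G = - \frac{121}{273}$ ($G = 726 \left(- \frac{1}{1638}\right) = - \frac{121}{273} \approx -0.44322$)
$V = - \frac{121}{273} \approx -0.44322$
$J{\left(-4 - -32 \right)} + V = \left(-4 - -32\right) - \frac{121}{273} = \left(-4 + 32\right) - \frac{121}{273} = 28 - \frac{121}{273} = \frac{7523}{273}$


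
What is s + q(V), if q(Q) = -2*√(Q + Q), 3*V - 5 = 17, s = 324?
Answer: 324 - 4*√33/3 ≈ 316.34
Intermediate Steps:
V = 22/3 (V = 5/3 + (⅓)*17 = 5/3 + 17/3 = 22/3 ≈ 7.3333)
q(Q) = -2*√2*√Q
s + q(V) = 324 - 2*√2*√(22/3) = 324 - 2*√2*√66/3 = 324 - 4*√33/3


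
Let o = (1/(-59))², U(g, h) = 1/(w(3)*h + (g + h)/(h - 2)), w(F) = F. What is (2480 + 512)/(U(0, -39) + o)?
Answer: -49555293216/137963 ≈ -3.5919e+5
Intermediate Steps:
U(g, h) = 1/(3*h + (g + h)/(-2 + h)) (U(g, h) = 1/(3*h + (g + h)/(h - 2)) = 1/(3*h + (g + h)/(-2 + h)))
o = 1/3481 (o = (-1/59)² = 1/3481 ≈ 0.00028727)
(2480 + 512)/(U(0, -39) + o) = (2480 + 512)/((-2 - 39)/(0 - 5*(-39) + 3*(-39)²) + 1/3481) = 2992/(-41/(0 + 195 + 3*1521) + 1/3481) = 2992/(-41/(0 + 195 + 4563) + 1/3481) = 2992/(-41/4758 + 1/3481) = 2992/(-137963/16562598) = 2992*(-16562598/137963) = -49555293216/137963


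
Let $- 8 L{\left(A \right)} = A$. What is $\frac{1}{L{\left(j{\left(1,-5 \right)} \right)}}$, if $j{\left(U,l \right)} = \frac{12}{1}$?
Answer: $- \frac{2}{3} \approx -0.66667$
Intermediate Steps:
$j{\left(U,l \right)} = 12$ ($j{\left(U,l \right)} = 12 \cdot 1 = 12$)
$L{\left(A \right)} = - \frac{A}{8}$
$\frac{1}{L{\left(j{\left(1,-5 \right)} \right)}} = \frac{1}{\left(- \frac{1}{8}\right) 12} = \frac{1}{- \frac{3}{2}} = - \frac{2}{3}$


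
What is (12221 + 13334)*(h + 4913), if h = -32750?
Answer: -711374535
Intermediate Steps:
(12221 + 13334)*(h + 4913) = (12221 + 13334)*(-32750 + 4913) = 25555*(-27837) = -711374535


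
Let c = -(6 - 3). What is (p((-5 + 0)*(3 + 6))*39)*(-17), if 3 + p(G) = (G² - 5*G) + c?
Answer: -1487772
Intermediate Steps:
c = -3 (c = -1*3 = -3)
p(G) = -6 + G² - 5*G (p(G) = -3 + ((G² - 5*G) - 3) = -3 + (-3 + G² - 5*G) = -6 + G² - 5*G)
(p((-5 + 0)*(3 + 6))*39)*(-17) = ((-6 + ((-5 + 0)*(3 + 6))² - 5*(-5 + 0)*(3 + 6))*39)*(-17) = ((-6 + (-5*9)² - (-25)*9)*39)*(-17) = ((-6 + (-45)² - 5*(-45))*39)*(-17) = ((-6 + 2025 + 225)*39)*(-17) = (2244*39)*(-17) = 87516*(-17) = -1487772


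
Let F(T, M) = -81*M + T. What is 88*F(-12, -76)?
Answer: 540672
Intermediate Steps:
F(T, M) = T - 81*M
88*F(-12, -76) = 88*(-12 - 81*(-76)) = 88*(-12 + 6156) = 88*6144 = 540672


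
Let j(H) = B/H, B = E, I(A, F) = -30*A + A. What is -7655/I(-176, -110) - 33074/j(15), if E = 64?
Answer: -79144855/10208 ≈ -7753.2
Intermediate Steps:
I(A, F) = -29*A
B = 64
j(H) = 64/H
-7655/I(-176, -110) - 33074/j(15) = -7655/((-29*(-176))) - 33074/(64/15) = -7655/5104 - 33074/(64*(1/15)) = -7655*1/5104 - 33074/64/15 = -7655/5104 - 33074*15/64 = -7655/5104 - 248055/32 = -79144855/10208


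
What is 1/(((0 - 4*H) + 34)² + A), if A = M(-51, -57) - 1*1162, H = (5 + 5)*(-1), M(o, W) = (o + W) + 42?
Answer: 1/4248 ≈ 0.00023540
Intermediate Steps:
M(o, W) = 42 + W + o (M(o, W) = (W + o) + 42 = 42 + W + o)
H = -10 (H = 10*(-1) = -10)
A = -1228 (A = (42 - 57 - 51) - 1*1162 = -66 - 1162 = -1228)
1/(((0 - 4*H) + 34)² + A) = 1/(((0 - 4*(-10)) + 34)² - 1228) = 1/(((0 + 40) + 34)² - 1228) = 1/((40 + 34)² - 1228) = 1/(74² - 1228) = 1/(5476 - 1228) = 1/4248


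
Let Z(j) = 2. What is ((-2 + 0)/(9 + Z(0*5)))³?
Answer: -8/1331 ≈ -0.0060105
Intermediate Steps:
((-2 + 0)/(9 + Z(0*5)))³ = ((-2 + 0)/(9 + 2))³ = (-2/11)³ = -8/1331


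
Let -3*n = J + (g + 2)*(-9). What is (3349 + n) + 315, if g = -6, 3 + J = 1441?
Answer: 9518/3 ≈ 3172.7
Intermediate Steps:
J = 1438 (J = -3 + 1441 = 1438)
n = -1474/3 (n = -(1438 + (-6 + 2)*(-9))/3 = -(1438 - 4*(-9))/3 = -(1438 + 36)/3 = -1/3*1474 = -1474/3 ≈ -491.33)
(3349 + n) + 315 = (3349 - 1474/3) + 315 = 8573/3 + 315 = 9518/3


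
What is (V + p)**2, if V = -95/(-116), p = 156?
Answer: 330912481/13456 ≈ 24592.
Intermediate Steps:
V = 95/116 (V = -95*(-1/116) = 95/116 ≈ 0.81897)
(V + p)**2 = (95/116 + 156)**2 = (18191/116)**2 = 330912481/13456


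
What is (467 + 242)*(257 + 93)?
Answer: 248150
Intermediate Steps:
(467 + 242)*(257 + 93) = 709*350 = 248150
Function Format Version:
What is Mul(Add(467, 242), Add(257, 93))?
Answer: 248150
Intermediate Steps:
Mul(Add(467, 242), Add(257, 93)) = Mul(709, 350) = 248150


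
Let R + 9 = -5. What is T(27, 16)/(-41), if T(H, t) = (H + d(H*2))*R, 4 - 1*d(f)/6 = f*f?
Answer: -244230/41 ≈ -5956.8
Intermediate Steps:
R = -14 (R = -9 - 5 = -14)
d(f) = 24 - 6*f**2 (d(f) = 24 - 6*f*f = 24 - 6*f**2)
T(H, t) = -336 - 14*H + 336*H**2 (T(H, t) = (H + (24 - 6*4*H**2))*(-14) = (H + (24 - 24*H**2))*(-14) = (24 + H - 24*H**2)*(-14) = -336 - 14*H + 336*H**2)
T(27, 16)/(-41) = (-336 - 14*27 + 336*27**2)/(-41) = (-336 - 378 + 336*729)*(-1/41) = (-336 - 378 + 244944)*(-1/41) = 244230*(-1/41) = -244230/41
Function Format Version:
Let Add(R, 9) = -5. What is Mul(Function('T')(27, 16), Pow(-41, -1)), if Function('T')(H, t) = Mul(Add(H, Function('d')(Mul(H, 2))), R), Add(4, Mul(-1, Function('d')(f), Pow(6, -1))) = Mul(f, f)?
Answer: Rational(-244230, 41) ≈ -5956.8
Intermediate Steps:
R = -14 (R = Add(-9, -5) = -14)
Function('d')(f) = Add(24, Mul(-6, Pow(f, 2))) (Function('d')(f) = Add(24, Mul(-6, Mul(f, f))) = Add(24, Mul(-6, Pow(f, 2))))
Function('T')(H, t) = Add(-336, Mul(-14, H), Mul(336, Pow(H, 2))) (Function('T')(H, t) = Mul(Add(H, Add(24, Mul(-6, Pow(Mul(H, 2), 2)))), -14) = Mul(Add(H, Add(24, Mul(-6, Pow(Mul(2, H), 2)))), -14) = Mul(Add(H, Add(24, Mul(-6, Mul(4, Pow(H, 2))))), -14) = Mul(Add(H, Add(24, Mul(-24, Pow(H, 2)))), -14) = Mul(Add(24, H, Mul(-24, Pow(H, 2))), -14) = Add(-336, Mul(-14, H), Mul(336, Pow(H, 2))))
Mul(Function('T')(27, 16), Pow(-41, -1)) = Mul(Add(-336, Mul(-14, 27), Mul(336, Pow(27, 2))), Pow(-41, -1)) = Mul(Add(-336, -378, Mul(336, 729)), Rational(-1, 41)) = Mul(Add(-336, -378, 244944), Rational(-1, 41)) = Mul(244230, Rational(-1, 41)) = Rational(-244230, 41)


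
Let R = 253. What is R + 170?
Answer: 423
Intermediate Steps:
R + 170 = 253 + 170 = 423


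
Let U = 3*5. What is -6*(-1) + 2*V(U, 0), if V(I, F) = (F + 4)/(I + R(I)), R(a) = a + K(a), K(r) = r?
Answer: 278/45 ≈ 6.1778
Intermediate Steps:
R(a) = 2*a (R(a) = a + a = 2*a)
U = 15
V(I, F) = (4 + F)/(3*I) (V(I, F) = (F + 4)/(I + 2*I) = (4 + F)/((3*I)) = (4 + F)*(1/(3*I)) = (4 + F)/(3*I))
-6*(-1) + 2*V(U, 0) = -6*(-1) + 2*((1/3)*(4 + 0)/15) = 6 + 2*((1/3)*(1/15)*4) = 6 + 2*(4/45) = 6 + 8/45 = 278/45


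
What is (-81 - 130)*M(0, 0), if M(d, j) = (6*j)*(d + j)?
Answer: 0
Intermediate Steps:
M(d, j) = 6*j*(d + j)
(-81 - 130)*M(0, 0) = (-81 - 130)*(6*0*(0 + 0)) = -1266*0*0 = -211*0 = 0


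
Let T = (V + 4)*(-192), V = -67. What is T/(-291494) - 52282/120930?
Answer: -596523521/1258941765 ≈ -0.47383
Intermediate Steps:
T = 12096 (T = (-67 + 4)*(-192) = -63*(-192) = 12096)
T/(-291494) - 52282/120930 = 12096/(-291494) - 52282/120930 = 12096*(-1/291494) - 52282*1/120930 = -864/20821 - 26141/60465 = -596523521/1258941765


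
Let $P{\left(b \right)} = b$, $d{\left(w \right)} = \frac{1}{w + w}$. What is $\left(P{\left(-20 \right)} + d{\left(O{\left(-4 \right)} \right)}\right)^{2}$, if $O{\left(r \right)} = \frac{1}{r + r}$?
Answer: $576$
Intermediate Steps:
$O{\left(r \right)} = \frac{1}{2 r}$
$d{\left(w \right)} = \frac{1}{2 w}$
$\left(P{\left(-20 \right)} + d{\left(O{\left(-4 \right)} \right)}\right)^{2} = \left(-20 + \frac{1}{2 \frac{1}{2 \left(-4\right)}}\right)^{2} = \left(-20 + \frac{1}{2 \cdot \frac{1}{2} \left(- \frac{1}{4}\right)}\right)^{2} = \left(-20 + \frac{1}{2 \left(- \frac{1}{8}\right)}\right)^{2} = \left(-20 + \frac{1}{2} \left(-8\right)\right)^{2} = \left(-20 - 4\right)^{2} = \left(-24\right)^{2} = 576$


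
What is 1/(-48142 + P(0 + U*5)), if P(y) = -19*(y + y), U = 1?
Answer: -1/48332 ≈ -2.0690e-5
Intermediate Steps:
P(y) = -38*y
1/(-48142 + P(0 + U*5)) = 1/(-48142 - 38*(0 + 1*5)) = 1/(-48142 - 38*(0 + 5)) = 1/(-48142 - 38*5) = 1/(-48142 - 190) = 1/(-48332) = -1/48332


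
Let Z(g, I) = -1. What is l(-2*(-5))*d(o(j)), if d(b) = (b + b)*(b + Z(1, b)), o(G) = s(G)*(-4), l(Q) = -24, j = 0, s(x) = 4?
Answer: -13056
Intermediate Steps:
o(G) = -16 (o(G) = 4*(-4) = -16)
d(b) = 2*b*(-1 + b) (d(b) = (b + b)*(b - 1) = (2*b)*(-1 + b) = 2*b*(-1 + b))
l(-2*(-5))*d(o(j)) = -48*(-16)*(-1 - 16) = -48*(-16)*(-17) = -24*544 = -13056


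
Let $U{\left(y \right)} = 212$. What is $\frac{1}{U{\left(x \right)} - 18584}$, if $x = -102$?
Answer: $- \frac{1}{18372} \approx -5.4431 \cdot 10^{-5}$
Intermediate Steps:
$\frac{1}{U{\left(x \right)} - 18584} = \frac{1}{212 - 18584} = \frac{1}{-18372} = - \frac{1}{18372}$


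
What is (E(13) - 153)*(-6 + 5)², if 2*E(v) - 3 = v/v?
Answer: -151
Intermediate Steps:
E(v) = 2 (E(v) = 3/2 + (v/v)/2 = 3/2 + (½)*1 = 3/2 + ½ = 2)
(E(13) - 153)*(-6 + 5)² = (2 - 153)*(-6 + 5)² = -151*(-1)² = -151*1 = -151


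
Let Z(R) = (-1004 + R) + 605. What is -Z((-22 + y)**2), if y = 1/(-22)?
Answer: -42109/484 ≈ -87.002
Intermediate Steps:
y = -1/22 ≈ -0.045455
Z(R) = -399 + R
-Z((-22 + y)**2) = -(-399 + (-22 - 1/22)**2) = -(-399 + (-485/22)**2) = -(-399 + 235225/484) = -1*42109/484 = -42109/484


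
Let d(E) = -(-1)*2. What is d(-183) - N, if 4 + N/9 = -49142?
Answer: 442316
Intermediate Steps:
N = -442314 (N = -36 + 9*(-49142) = -36 - 442278 = -442314)
d(E) = 2 (d(E) = -1*(-2) = 2)
d(-183) - N = 2 - 1*(-442314) = 2 + 442314 = 442316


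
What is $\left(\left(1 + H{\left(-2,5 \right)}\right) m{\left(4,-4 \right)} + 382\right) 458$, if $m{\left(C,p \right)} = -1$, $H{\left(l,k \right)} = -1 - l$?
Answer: $174040$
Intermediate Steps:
$\left(\left(1 + H{\left(-2,5 \right)}\right) m{\left(4,-4 \right)} + 382\right) 458 = \left(\left(1 - -1\right) \left(-1\right) + 382\right) 458 = \left(\left(1 + \left(-1 + 2\right)\right) \left(-1\right) + 382\right) 458 = \left(\left(1 + 1\right) \left(-1\right) + 382\right) 458 = \left(2 \left(-1\right) + 382\right) 458 = \left(-2 + 382\right) 458 = 380 \cdot 458 = 174040$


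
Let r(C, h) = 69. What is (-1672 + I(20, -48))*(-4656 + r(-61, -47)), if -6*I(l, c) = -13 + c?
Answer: 15245659/2 ≈ 7.6228e+6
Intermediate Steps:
I(l, c) = 13/6 - c/6 (I(l, c) = -(-13 + c)/6 = 13/6 - c/6)
(-1672 + I(20, -48))*(-4656 + r(-61, -47)) = (-1672 + (13/6 - 1/6*(-48)))*(-4656 + 69) = (-1672 + (13/6 + 8))*(-4587) = (-1672 + 61/6)*(-4587) = -9971/6*(-4587) = 15245659/2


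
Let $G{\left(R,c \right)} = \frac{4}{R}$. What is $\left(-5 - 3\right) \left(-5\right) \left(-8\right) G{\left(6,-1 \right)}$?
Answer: $- \frac{640}{3} \approx -213.33$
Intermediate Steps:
$\left(-5 - 3\right) \left(-5\right) \left(-8\right) G{\left(6,-1 \right)} = \left(-5 - 3\right) \left(-5\right) \left(-8\right) \frac{4}{6} = \left(-8\right) \left(-5\right) \left(-8\right) 4 \cdot \frac{1}{6} = 40 \left(-8\right) \frac{2}{3} = \left(-320\right) \frac{2}{3} = - \frac{640}{3}$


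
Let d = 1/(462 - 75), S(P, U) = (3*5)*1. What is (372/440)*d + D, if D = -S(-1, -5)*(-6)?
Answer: 1277131/14190 ≈ 90.002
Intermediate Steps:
S(P, U) = 15 (S(P, U) = 15*1 = 15)
d = 1/387 ≈ 0.0025840
D = 90 (D = -1*15*(-6) = -15*(-6) = 90)
(372/440)*d + D = (372/440)*(1/387) + 90 = (372*(1/440))*(1/387) + 90 = (93/110)*(1/387) + 90 = 31/14190 + 90 = 1277131/14190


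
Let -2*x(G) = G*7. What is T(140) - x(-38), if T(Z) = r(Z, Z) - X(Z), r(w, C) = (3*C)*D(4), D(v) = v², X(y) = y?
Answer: 6447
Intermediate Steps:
x(G) = -7*G/2 (x(G) = -G*7/2 = -7*G/2)
r(w, C) = 48*C (r(w, C) = (3*C)*4² = (3*C)*16 = 48*C)
T(Z) = 47*Z (T(Z) = 48*Z - Z = 47*Z)
T(140) - x(-38) = 47*140 - (-7)*(-38)/2 = 6580 - 1*133 = 6580 - 133 = 6447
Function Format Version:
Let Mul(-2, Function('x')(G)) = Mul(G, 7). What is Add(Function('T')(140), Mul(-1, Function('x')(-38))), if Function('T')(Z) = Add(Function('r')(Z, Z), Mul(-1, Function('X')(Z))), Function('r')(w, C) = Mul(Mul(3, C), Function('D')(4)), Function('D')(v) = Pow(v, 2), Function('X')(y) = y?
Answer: 6447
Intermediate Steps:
Function('x')(G) = Mul(Rational(-7, 2), G) (Function('x')(G) = Mul(Rational(-1, 2), Mul(G, 7)) = Mul(Rational(-1, 2), Mul(7, G)) = Mul(Rational(-7, 2), G))
Function('r')(w, C) = Mul(48, C) (Function('r')(w, C) = Mul(Mul(3, C), Pow(4, 2)) = Mul(Mul(3, C), 16) = Mul(48, C))
Function('T')(Z) = Mul(47, Z) (Function('T')(Z) = Add(Mul(48, Z), Mul(-1, Z)) = Mul(47, Z))
Add(Function('T')(140), Mul(-1, Function('x')(-38))) = Add(Mul(47, 140), Mul(-1, Mul(Rational(-7, 2), -38))) = Add(6580, Mul(-1, 133)) = Add(6580, -133) = 6447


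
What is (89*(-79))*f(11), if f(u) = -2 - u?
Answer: 91403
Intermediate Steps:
(89*(-79))*f(11) = (89*(-79))*(-2 - 1*11) = -7031*(-2 - 11) = -7031*(-13) = 91403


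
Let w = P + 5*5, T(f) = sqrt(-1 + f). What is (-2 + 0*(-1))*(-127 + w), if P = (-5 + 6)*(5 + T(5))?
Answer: 190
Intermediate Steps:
P = 7 (P = (-5 + 6)*(5 + sqrt(-1 + 5)) = 1*(5 + sqrt(4)) = 1*(5 + 2) = 1*7 = 7)
w = 32 (w = 7 + 5*5 = 7 + 25 = 32)
(-2 + 0*(-1))*(-127 + w) = (-2 + 0*(-1))*(-127 + 32) = (-2 + 0)*(-95) = -2*(-95) = 190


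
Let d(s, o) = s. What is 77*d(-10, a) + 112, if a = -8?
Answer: -658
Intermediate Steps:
77*d(-10, a) + 112 = 77*(-10) + 112 = -770 + 112 = -658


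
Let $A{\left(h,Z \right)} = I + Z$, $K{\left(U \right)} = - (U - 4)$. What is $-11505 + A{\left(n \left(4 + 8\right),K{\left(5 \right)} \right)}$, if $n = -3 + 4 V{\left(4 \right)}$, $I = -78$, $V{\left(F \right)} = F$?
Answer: $-11584$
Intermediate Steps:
$K{\left(U \right)} = 4 - U$ ($K{\left(U \right)} = - (-4 + U) = 4 - U$)
$n = 13$ ($n = -3 + 4 \cdot 4 = -3 + 16 = 13$)
$A{\left(h,Z \right)} = -78 + Z$
$-11505 + A{\left(n \left(4 + 8\right),K{\left(5 \right)} \right)} = -11505 + \left(-78 + \left(4 - 5\right)\right) = -11505 - 79 = -11584$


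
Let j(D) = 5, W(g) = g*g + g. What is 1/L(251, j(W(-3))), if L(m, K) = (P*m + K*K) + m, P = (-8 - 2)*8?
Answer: -1/19804 ≈ -5.0495e-5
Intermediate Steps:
P = -80 (P = -10*8 = -80)
W(g) = g + g² (W(g) = g² + g = g + g²)
L(m, K) = K² - 79*m (L(m, K) = (-80*m + K*K) + m = (-80*m + K²) + m = (K² - 80*m) + m = K² - 79*m)
1/L(251, j(W(-3))) = 1/(5² - 79*251) = 1/(25 - 19829) = 1/(-19804) = -1/19804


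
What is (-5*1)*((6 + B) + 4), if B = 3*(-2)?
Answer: -20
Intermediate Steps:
B = -6
(-5*1)*((6 + B) + 4) = (-5*1)*((6 - 6) + 4) = -5*(0 + 4) = -5*4 = -20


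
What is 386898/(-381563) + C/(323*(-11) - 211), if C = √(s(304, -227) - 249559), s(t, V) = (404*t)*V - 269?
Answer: -386898/381563 - I*√7032265/1882 ≈ -1.014 - 1.4091*I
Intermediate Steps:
s(t, V) = -269 + 404*V*t (s(t, V) = 404*V*t - 269 = -269 + 404*V*t)
C = 2*I*√7032265 (C = √((-269 + 404*(-227)*304) - 249559) = √((-269 - 27879232) - 249559) = √(-27879501 - 249559) = √(-28129060) = 2*I*√7032265 ≈ 5303.7*I)
386898/(-381563) + C/(323*(-11) - 211) = 386898/(-381563) + (2*I*√7032265)/(323*(-11) - 211) = 386898*(-1/381563) + (2*I*√7032265)/(-3553 - 211) = -386898/381563 + (2*I*√7032265)/(-3764) = -386898/381563 + (2*I*√7032265)*(-1/3764) = -386898/381563 - I*√7032265/1882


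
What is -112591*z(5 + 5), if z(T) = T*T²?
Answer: -112591000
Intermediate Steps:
z(T) = T³
-112591*z(5 + 5) = -112591*(5 + 5)³ = -112591*10³ = -112591*1000 = -112591000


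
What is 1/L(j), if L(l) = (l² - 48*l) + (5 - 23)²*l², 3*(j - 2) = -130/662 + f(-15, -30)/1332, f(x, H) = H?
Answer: 48596438916/54154764667669 ≈ 0.00089736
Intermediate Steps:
j = 424807/220446 (j = 2 + (-130/662 - 30/1332)/3 = 2 + (-130*1/662 - 30*1/1332)/3 = 2 + (-65/331 - 5/222)/3 = 2 + (⅓)*(-16085/73482) = 2 - 16085/220446 = 424807/220446 ≈ 1.9270)
L(l) = -48*l + 325*l² (L(l) = (l² - 48*l) + (-18)²*l² = (l² - 48*l) + 324*l² = -48*l + 325*l²)
1/L(j) = 1/(424807*(-48 + 325*(424807/220446))/220446) = 1/(424807*(-48 + 138062275/220446)/220446) = 1/((424807/220446)*(127480867/220446)) = 1/(54154764667669/48596438916) = 48596438916/54154764667669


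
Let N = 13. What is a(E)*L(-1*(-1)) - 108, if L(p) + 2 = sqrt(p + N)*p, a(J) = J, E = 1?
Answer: -110 + sqrt(14) ≈ -106.26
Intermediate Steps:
L(p) = -2 + p*sqrt(13 + p) (L(p) = -2 + sqrt(p + 13)*p = -2 + sqrt(13 + p)*p = -2 + p*sqrt(13 + p))
a(E)*L(-1*(-1)) - 108 = 1*(-2 + (-1*(-1))*sqrt(13 - 1*(-1))) - 108 = 1*(-2 + 1*sqrt(13 + 1)) - 108 = 1*(-2 + 1*sqrt(14)) - 108 = 1*(-2 + sqrt(14)) - 108 = (-2 + sqrt(14)) - 108 = -110 + sqrt(14)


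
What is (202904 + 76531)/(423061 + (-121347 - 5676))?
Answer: 279435/296038 ≈ 0.94392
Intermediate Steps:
(202904 + 76531)/(423061 + (-121347 - 5676)) = 279435/(423061 - 127023) = 279435/296038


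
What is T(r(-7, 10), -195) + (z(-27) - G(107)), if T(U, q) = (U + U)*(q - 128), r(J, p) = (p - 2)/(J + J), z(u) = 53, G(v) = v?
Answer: 2206/7 ≈ 315.14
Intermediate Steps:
r(J, p) = (-2 + p)/(2*J) (r(J, p) = (-2 + p)/((2*J)) = (-2 + p)*(1/(2*J)) = (-2 + p)/(2*J))
T(U, q) = 2*U*(-128 + q) (T(U, q) = (2*U)*(-128 + q) = 2*U*(-128 + q))
T(r(-7, 10), -195) + (z(-27) - G(107)) = 2*((1/2)*(-2 + 10)/(-7))*(-128 - 195) + (53 - 1*107) = 2*((1/2)*(-1/7)*8)*(-323) + (53 - 107) = 2*(-4/7)*(-323) - 54 = 2584/7 - 54 = 2206/7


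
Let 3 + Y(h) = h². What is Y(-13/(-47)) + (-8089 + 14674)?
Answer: 14539807/2209 ≈ 6582.1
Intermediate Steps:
Y(h) = -3 + h²
Y(-13/(-47)) + (-8089 + 14674) = (-3 + (-13/(-47))²) + (-8089 + 14674) = (-3 + (-13*(-1/47))²) + 6585 = (-3 + (13/47)²) + 6585 = (-3 + 169/2209) + 6585 = -6458/2209 + 6585 = 14539807/2209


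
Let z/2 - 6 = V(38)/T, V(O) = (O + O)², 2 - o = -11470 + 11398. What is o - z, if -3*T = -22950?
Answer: 231374/3825 ≈ 60.490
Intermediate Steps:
T = 7650 (T = -⅓*(-22950) = 7650)
o = 74 (o = 2 - (-11470 + 11398) = 2 - 1*(-72) = 2 + 72 = 74)
V(O) = 4*O² (V(O) = (2*O)² = 4*O²)
z = 51676/3825 (z = 12 + 2*((4*38²)/7650) = 12 + 2*((4*1444)*(1/7650)) = 12 + 2*(5776*(1/7650)) = 12 + 2*(2888/3825) = 12 + 5776/3825 = 51676/3825 ≈ 13.510)
o - z = 74 - 1*51676/3825 = 74 - 51676/3825 = 231374/3825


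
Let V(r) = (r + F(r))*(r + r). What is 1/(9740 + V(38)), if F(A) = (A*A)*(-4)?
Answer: -1/426348 ≈ -2.3455e-6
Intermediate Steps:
F(A) = -4*A² (F(A) = A²*(-4) = -4*A²)
V(r) = 2*r*(r - 4*r²) (V(r) = (r - 4*r²)*(r + r) = (r - 4*r²)*(2*r) = 2*r*(r - 4*r²))
1/(9740 + V(38)) = 1/(9740 + 38²*(2 - 8*38)) = 1/(9740 + 1444*(2 - 304)) = 1/(9740 + 1444*(-302)) = 1/(9740 - 436088) = 1/(-426348) = -1/426348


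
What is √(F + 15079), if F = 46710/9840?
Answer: √405692458/164 ≈ 122.82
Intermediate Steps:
F = 1557/328 (F = 46710*(1/9840) = 1557/328 ≈ 4.7469)
√(F + 15079) = √(1557/328 + 15079) = √(4947469/328) = √405692458/164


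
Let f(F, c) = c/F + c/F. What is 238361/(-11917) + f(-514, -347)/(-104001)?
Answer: -6370978201976/318520638669 ≈ -20.002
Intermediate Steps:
f(F, c) = 2*c/F
238361/(-11917) + f(-514, -347)/(-104001) = 238361/(-11917) + (2*(-347)/(-514))/(-104001) = 238361*(-1/11917) + (2*(-347)*(-1/514))*(-1/104001) = -238361/11917 + (347/257)*(-1/104001) = -238361/11917 - 347/26728257 = -6370978201976/318520638669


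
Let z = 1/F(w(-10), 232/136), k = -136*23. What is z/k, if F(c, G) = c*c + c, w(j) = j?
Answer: -1/281520 ≈ -3.5521e-6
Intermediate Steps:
F(c, G) = c + c**2 (F(c, G) = c**2 + c = c + c**2)
k = -3128
z = 1/90 (z = 1/(-10*(1 - 10)) = 1/(-10*(-9)) = 1/90 ≈ 0.011111)
z/k = (1/90)/(-3128) = (1/90)*(-1/3128) = -1/281520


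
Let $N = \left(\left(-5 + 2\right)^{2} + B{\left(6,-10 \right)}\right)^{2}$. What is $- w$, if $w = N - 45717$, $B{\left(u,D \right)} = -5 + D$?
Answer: $45681$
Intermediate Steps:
$N = 36$ ($N = \left(\left(-5 + 2\right)^{2} - 15\right)^{2} = \left(\left(-3\right)^{2} - 15\right)^{2} = \left(9 - 15\right)^{2} = \left(-6\right)^{2} = 36$)
$w = -45681$ ($w = 36 - 45717 = -45681$)
$- w = \left(-1\right) \left(-45681\right) = 45681$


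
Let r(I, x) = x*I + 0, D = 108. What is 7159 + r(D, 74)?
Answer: 15151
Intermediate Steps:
r(I, x) = I*x (r(I, x) = I*x + 0 = I*x)
7159 + r(D, 74) = 7159 + 108*74 = 7159 + 7992 = 15151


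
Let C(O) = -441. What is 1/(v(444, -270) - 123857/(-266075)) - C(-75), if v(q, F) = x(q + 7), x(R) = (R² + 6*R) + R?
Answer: 24237379540862/54960043707 ≈ 441.00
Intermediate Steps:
x(R) = R² + 7*R
v(q, F) = (7 + q)*(14 + q) (v(q, F) = (q + 7)*(7 + (q + 7)) = (7 + q)*(7 + (7 + q)) = (7 + q)*(14 + q))
1/(v(444, -270) - 123857/(-266075)) - C(-75) = 1/((7 + 444)*(14 + 444) - 123857/(-266075)) - 1*(-441) = 1/(451*458 - 123857*(-1/266075)) + 441 = 1/(206558 + 123857/266075) + 441 = 1/(54960043707/266075) + 441 = 266075/54960043707 + 441 = 24237379540862/54960043707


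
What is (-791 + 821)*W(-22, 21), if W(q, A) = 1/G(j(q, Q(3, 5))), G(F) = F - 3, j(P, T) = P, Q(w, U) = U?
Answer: -6/5 ≈ -1.2000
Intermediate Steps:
G(F) = -3 + F
W(q, A) = 1/(-3 + q)
(-791 + 821)*W(-22, 21) = (-791 + 821)/(-3 - 22) = 30/(-25) = 30*(-1/25) = -6/5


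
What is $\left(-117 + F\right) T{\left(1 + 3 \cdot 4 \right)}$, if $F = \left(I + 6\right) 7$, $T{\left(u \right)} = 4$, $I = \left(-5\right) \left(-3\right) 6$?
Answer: $2220$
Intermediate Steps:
$I = 90$ ($I = 15 \cdot 6 = 90$)
$F = 672$ ($F = \left(90 + 6\right) 7 = 96 \cdot 7 = 672$)
$\left(-117 + F\right) T{\left(1 + 3 \cdot 4 \right)} = \left(-117 + 672\right) 4 = 555 \cdot 4 = 2220$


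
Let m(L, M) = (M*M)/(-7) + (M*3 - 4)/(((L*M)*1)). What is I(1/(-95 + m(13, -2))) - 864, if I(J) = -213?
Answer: -1077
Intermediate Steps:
m(L, M) = -M**2/7 + (-4 + 3*M)/(L*M) (m(L, M) = M**2*(-1/7) + (3*M - 4)/((L*M)) = -M**2/7 + (-4 + 3*M)*(1/(L*M)) = -M**2/7 + (-4 + 3*M)/(L*M))
I(1/(-95 + m(13, -2))) - 864 = -213 - 864 = -1077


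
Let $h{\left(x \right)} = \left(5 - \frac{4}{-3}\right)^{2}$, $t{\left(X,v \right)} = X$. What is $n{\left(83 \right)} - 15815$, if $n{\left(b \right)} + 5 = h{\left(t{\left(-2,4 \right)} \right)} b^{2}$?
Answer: $\frac{2344549}{9} \approx 2.6051 \cdot 10^{5}$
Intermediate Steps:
$h{\left(x \right)} = \frac{361}{9}$ ($h{\left(x \right)} = \left(5 - - \frac{4}{3}\right)^{2} = \left(5 + \frac{4}{3}\right)^{2} = \left(\frac{19}{3}\right)^{2} = \frac{361}{9}$)
$n{\left(b \right)} = -5 + \frac{361 b^{2}}{9}$
$n{\left(83 \right)} - 15815 = \left(-5 + \frac{361 \cdot 83^{2}}{9}\right) - 15815 = \left(-5 + \frac{361}{9} \cdot 6889\right) - 15815 = \left(-5 + \frac{2486929}{9}\right) - 15815 = \frac{2486884}{9} - 15815 = \frac{2344549}{9}$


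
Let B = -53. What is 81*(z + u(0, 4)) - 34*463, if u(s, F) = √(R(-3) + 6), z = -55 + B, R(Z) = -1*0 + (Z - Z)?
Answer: -24490 + 81*√6 ≈ -24292.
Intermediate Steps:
R(Z) = 0 (R(Z) = 0 + 0 = 0)
z = -108 (z = -55 - 53 = -108)
u(s, F) = √6 (u(s, F) = √(0 + 6) = √6)
81*(z + u(0, 4)) - 34*463 = 81*(-108 + √6) - 34*463 = (-8748 + 81*√6) - 15742 = -24490 + 81*√6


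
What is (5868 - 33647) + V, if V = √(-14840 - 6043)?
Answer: -27779 + I*√20883 ≈ -27779.0 + 144.51*I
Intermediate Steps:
V = I*√20883 (V = √(-20883) = I*√20883 ≈ 144.51*I)
(5868 - 33647) + V = (5868 - 33647) + I*√20883 = -27779 + I*√20883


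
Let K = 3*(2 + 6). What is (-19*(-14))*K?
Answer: 6384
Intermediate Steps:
K = 24 (K = 3*8 = 24)
(-19*(-14))*K = -19*(-14)*24 = 266*24 = 6384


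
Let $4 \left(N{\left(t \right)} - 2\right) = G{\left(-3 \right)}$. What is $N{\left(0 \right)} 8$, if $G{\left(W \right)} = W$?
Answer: $10$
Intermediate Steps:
$N{\left(t \right)} = \frac{5}{4}$ ($N{\left(t \right)} = 2 + \frac{1}{4} \left(-3\right) = 2 - \frac{3}{4} = \frac{5}{4}$)
$N{\left(0 \right)} 8 = \frac{5}{4} \cdot 8 = 10$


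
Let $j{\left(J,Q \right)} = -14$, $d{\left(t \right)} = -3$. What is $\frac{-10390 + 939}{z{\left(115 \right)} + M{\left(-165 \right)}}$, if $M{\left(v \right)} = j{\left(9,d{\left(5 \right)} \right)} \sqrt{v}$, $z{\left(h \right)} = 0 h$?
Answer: $- \frac{9451 i \sqrt{165}}{2310} \approx - 52.554 i$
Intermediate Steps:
$z{\left(h \right)} = 0$
$M{\left(v \right)} = - 14 \sqrt{v}$
$\frac{-10390 + 939}{z{\left(115 \right)} + M{\left(-165 \right)}} = \frac{-10390 + 939}{0 - 14 \sqrt{-165}} = - \frac{9451}{0 - 14 i \sqrt{165}} = - \frac{9451}{\left(-14\right) i \sqrt{165}} = - 9451 \frac{i \sqrt{165}}{2310} = - \frac{9451 i \sqrt{165}}{2310}$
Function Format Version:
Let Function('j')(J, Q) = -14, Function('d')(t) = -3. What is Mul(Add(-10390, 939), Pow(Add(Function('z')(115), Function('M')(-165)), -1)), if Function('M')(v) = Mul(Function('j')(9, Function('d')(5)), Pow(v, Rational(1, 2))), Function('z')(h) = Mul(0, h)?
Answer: Mul(Rational(-9451, 2310), I, Pow(165, Rational(1, 2))) ≈ Mul(-52.554, I)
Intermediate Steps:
Function('z')(h) = 0
Function('M')(v) = Mul(-14, Pow(v, Rational(1, 2)))
Mul(Add(-10390, 939), Pow(Add(Function('z')(115), Function('M')(-165)), -1)) = Mul(Add(-10390, 939), Pow(Add(0, Mul(-14, Pow(-165, Rational(1, 2)))), -1)) = Mul(-9451, Pow(Add(0, Mul(-14, Mul(I, Pow(165, Rational(1, 2))))), -1)) = Mul(-9451, Pow(Add(0, Mul(-14, I, Pow(165, Rational(1, 2)))), -1)) = Mul(-9451, Pow(Mul(-14, I, Pow(165, Rational(1, 2))), -1)) = Mul(-9451, Mul(Rational(1, 2310), I, Pow(165, Rational(1, 2)))) = Mul(Rational(-9451, 2310), I, Pow(165, Rational(1, 2)))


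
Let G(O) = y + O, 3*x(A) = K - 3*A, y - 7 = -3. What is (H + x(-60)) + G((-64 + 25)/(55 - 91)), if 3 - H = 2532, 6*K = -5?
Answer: -88711/36 ≈ -2464.2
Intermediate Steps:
y = 4 (y = 7 - 3 = 4)
K = -⅚ (K = (⅙)*(-5) = -⅚ ≈ -0.83333)
H = -2529 (H = 3 - 1*2532 = 3 - 2532 = -2529)
x(A) = -5/18 - A (x(A) = (-⅚ - 3*A)/3 = -5/18 - A)
G(O) = 4 + O
(H + x(-60)) + G((-64 + 25)/(55 - 91)) = (-2529 + (-5/18 - 1*(-60))) + (4 + (-64 + 25)/(55 - 91)) = (-2529 + (-5/18 + 60)) + (4 - 39/(-36)) = (-2529 + 1075/18) + (4 - 39*(-1/36)) = -44447/18 + (4 + 13/12) = -44447/18 + 61/12 = -88711/36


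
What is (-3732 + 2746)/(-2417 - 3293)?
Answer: 493/2855 ≈ 0.17268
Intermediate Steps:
(-3732 + 2746)/(-2417 - 3293) = -986/(-5710) = -986*(-1/5710) = 493/2855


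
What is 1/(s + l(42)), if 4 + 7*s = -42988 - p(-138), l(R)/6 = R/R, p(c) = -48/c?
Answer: -161/987858 ≈ -0.00016298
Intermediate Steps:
l(R) = 6 (l(R) = 6*(R/R) = 6*1 = 6)
s = -988824/161 (s = -4/7 + (-42988 - (-48)/(-138))/7 = -4/7 + (-42988 - (-48)*(-1)/138)/7 = -4/7 + (-42988 - 1*8/23)/7 = -4/7 + (-42988 - 8/23)/7 = -4/7 + (⅐)*(-988732/23) = -4/7 - 988732/161 = -988824/161 ≈ -6141.8)
1/(s + l(42)) = 1/(-988824/161 + 6) = 1/(-987858/161) = -161/987858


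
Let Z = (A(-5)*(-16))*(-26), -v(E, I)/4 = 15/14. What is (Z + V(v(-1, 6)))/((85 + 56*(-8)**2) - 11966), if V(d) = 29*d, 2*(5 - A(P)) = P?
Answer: -20970/58079 ≈ -0.36106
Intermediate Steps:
A(P) = 5 - P/2
v(E, I) = -30/7 (v(E, I) = -60/14 = -4*15/14 = -30/7)
Z = 3120 (Z = ((5 - 1/2*(-5))*(-16))*(-26) = ((5 + 5/2)*(-16))*(-26) = ((15/2)*(-16))*(-26) = -120*(-26) = 3120)
(Z + V(v(-1, 6)))/((85 + 56*(-8)**2) - 11966) = (3120 + 29*(-30/7))/((85 + 56*(-8)**2) - 11966) = (3120 - 870/7)/((85 + 56*64) - 11966) = 20970/(7*((85 + 3584) - 11966)) = 20970/(7*(3669 - 11966)) = (20970/7)/(-8297) = (20970/7)*(-1/8297) = -20970/58079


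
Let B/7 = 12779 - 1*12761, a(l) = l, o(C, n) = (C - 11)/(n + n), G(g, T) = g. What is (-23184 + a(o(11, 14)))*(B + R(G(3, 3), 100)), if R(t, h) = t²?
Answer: -3129840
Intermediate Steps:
o(C, n) = (-11 + C)/(2*n) (o(C, n) = (-11 + C)/((2*n)) = (-11 + C)*(1/(2*n)) = (-11 + C)/(2*n))
B = 126 (B = 7*(12779 - 1*12761) = 7*(12779 - 12761) = 7*18 = 126)
(-23184 + a(o(11, 14)))*(B + R(G(3, 3), 100)) = (-23184 + (½)*(-11 + 11)/14)*(126 + 3²) = (-23184 + (½)*(1/14)*0)*(126 + 9) = (-23184 + 0)*135 = -23184*135 = -3129840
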